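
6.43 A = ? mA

(no prefix) = 10⁰, milli = 10⁻³; factor is 10³.
6.43 × 10³ = 6430

6430 mA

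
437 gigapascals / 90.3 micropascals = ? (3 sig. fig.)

4840000000000000

(437 × 10⁹) / (90.3 × 10⁻⁶) = 4.839 × 10¹⁵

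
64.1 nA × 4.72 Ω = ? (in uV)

64.1 × 10⁻⁹ × 4.72 = 302.552 × 10⁻⁹ V

0.302552 uV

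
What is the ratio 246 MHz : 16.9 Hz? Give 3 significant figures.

(246 × 10⁶) / (16.9) = 14.56 × 10⁶

14600000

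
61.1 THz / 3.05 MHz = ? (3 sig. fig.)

(61.1e12) / (3.05e6) = 20.03e6

20000000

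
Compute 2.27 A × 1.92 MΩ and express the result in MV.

2.27 × 1.92 × 10⁶ = 4.3584 × 10⁶ V

4.3584 MV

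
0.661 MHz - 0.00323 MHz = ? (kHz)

657.77 kHz

In kHz:
  0.661 MHz = 0.661 × 10^3 kHz = 661
  0.00323 MHz = 0.00323 × 10^3 kHz = 3.23
Difference: 661 - 3.23 = 657.77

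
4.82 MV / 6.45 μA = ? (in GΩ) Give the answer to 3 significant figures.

(4.82 × 10^6) / (6.45 × 10^-6) = 0.74729 × 10^12 Ω

747 GΩ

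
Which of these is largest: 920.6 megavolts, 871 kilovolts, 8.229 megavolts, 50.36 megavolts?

920.6 megavolts = 920600000 volts
871 kilovolts = 871000 volts
8.229 megavolts = 8229000 volts
50.36 megavolts = 50360000 volts

920.6 megavolts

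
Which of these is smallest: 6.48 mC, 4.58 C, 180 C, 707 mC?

6.48 mC = 0.00648 C
4.58 C = 4.58 C
180 C = 180 C
707 mC = 0.707 C

6.48 mC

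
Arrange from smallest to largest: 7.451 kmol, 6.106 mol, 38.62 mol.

6.106 mol < 38.62 mol < 7.451 kmol

7.451 kmol = 7451 mol
6.106 mol = 6.106 mol
38.62 mol = 38.62 mol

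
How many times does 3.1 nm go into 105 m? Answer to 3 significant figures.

(105) / (3.1e-9) = 33.87e9

33900000000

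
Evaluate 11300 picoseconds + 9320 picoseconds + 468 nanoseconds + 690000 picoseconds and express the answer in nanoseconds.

In nanoseconds:
  11300 picoseconds = 11300 × 10⁻³ nanoseconds = 11.3
  9320 picoseconds = 9320 × 10⁻³ nanoseconds = 9.32
  468 nanoseconds → 468
  690000 picoseconds = 690000 × 10⁻³ nanoseconds = 690
Sum: 11.3 + 9.32 + 468 + 690 = 1178.62

1178.62 nanoseconds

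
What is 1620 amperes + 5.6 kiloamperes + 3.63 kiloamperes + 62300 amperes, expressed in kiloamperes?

73.15 kiloamperes

In kiloamperes:
  1620 amperes = 1620 × 10^-3 kiloamperes = 1.62
  5.6 kiloamperes → 5.6
  3.63 kiloamperes → 3.63
  62300 amperes = 62300 × 10^-3 kiloamperes = 62.3
Sum: 1.62 + 5.6 + 3.63 + 62.3 = 73.15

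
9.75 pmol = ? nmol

pico = 10⁻¹², nano = 10⁻⁹; factor is 10⁻³.
9.75 × 10⁻³ = 0.00975

0.00975 nmol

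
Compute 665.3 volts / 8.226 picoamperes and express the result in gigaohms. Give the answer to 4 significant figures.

80880 gigaohms

(665.3) / (8.226e-12) = 80.8777e12 Ω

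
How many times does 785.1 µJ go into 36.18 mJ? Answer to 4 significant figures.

46.08

(36.18 × 10^-3) / (785.1 × 10^-6) = 0.046083 × 10^3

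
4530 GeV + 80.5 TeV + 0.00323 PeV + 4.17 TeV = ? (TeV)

92.43 TeV

In TeV:
  4530 GeV = 4530e-3 TeV = 4.53
  80.5 TeV → 80.5
  0.00323 PeV = 0.00323e3 TeV = 3.23
  4.17 TeV → 4.17
Sum: 4.53 + 80.5 + 3.23 + 4.17 = 92.43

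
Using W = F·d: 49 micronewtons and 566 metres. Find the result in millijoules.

49 × 10⁻⁶ × 566 = 27734 × 10⁻⁶ J

27.734 millijoules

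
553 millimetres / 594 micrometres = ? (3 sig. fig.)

931

(553 × 10⁻³) / (594 × 10⁻⁶) = 0.931 × 10³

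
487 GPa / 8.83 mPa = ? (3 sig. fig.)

(487 × 10^9) / (8.83 × 10^-3) = 55.15 × 10^12

55200000000000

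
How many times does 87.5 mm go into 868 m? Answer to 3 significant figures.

9920

(868) / (87.5 × 10⁻³) = 9.92 × 10³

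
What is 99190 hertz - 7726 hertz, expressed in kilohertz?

91.464 kilohertz

In kilohertz:
  99190 hertz = 99190e-3 kilohertz = 99.19
  7726 hertz = 7726e-3 kilohertz = 7.726
Difference: 99.19 - 7.726 = 91.464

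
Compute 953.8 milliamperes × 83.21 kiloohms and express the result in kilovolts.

79.365698 kilovolts

953.8 × 10^-3 × 83.21 × 10^3 = 79365.698 V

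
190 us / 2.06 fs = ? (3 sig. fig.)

92200000000

(190 × 10^-6) / (2.06 × 10^-15) = 92.23 × 10^9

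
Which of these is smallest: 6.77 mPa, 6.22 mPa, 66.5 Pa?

6.22 mPa

6.77 mPa = 0.00677 Pa
6.22 mPa = 0.00622 Pa
66.5 Pa = 66.5 Pa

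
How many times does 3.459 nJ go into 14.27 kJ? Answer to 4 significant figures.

4125000000000

(14.27e3) / (3.459e-9) = 4.1255e12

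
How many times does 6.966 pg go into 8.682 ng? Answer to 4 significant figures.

1246

(8.682 × 10^-9) / (6.966 × 10^-12) = 1.2463 × 10^3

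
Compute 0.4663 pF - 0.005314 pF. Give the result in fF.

In fF:
  0.4663 pF = 0.4663 × 10³ fF = 466.3
  0.005314 pF = 0.005314 × 10³ fF = 5.314
Difference: 466.3 - 5.314 = 460.986

460.986 fF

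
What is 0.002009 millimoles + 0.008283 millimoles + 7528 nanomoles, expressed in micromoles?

In micromoles:
  0.002009 millimoles = 0.002009 × 10^3 micromoles = 2.009
  0.008283 millimoles = 0.008283 × 10^3 micromoles = 8.283
  7528 nanomoles = 7528 × 10^-3 micromoles = 7.528
Sum: 2.009 + 8.283 + 7.528 = 17.82

17.82 micromoles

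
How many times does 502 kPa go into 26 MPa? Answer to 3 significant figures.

51.8

(26 × 10⁶) / (502 × 10³) = 0.05179 × 10³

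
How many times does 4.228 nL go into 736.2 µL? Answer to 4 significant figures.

(736.2e-6) / (4.228e-9) = 174.12e3

174100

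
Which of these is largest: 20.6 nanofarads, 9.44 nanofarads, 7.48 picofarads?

20.6 nanofarads = 0.0000000206 farads
9.44 nanofarads = 0.00000000944 farads
7.48 picofarads = 0.00000000000748 farads

20.6 nanofarads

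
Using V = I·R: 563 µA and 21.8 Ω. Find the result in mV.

563 × 10^-6 × 21.8 = 12273.4 × 10^-6 V

12.2734 mV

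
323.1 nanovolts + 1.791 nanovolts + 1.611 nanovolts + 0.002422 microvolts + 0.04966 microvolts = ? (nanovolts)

378.584 nanovolts

In nanovolts:
  323.1 nanovolts → 323.1
  1.791 nanovolts → 1.791
  1.611 nanovolts → 1.611
  0.002422 microvolts = 0.002422e3 nanovolts = 2.422
  0.04966 microvolts = 0.04966e3 nanovolts = 49.66
Sum: 323.1 + 1.791 + 1.611 + 2.422 + 49.66 = 378.584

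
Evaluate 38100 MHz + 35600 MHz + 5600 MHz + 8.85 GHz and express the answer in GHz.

88.15 GHz

In GHz:
  38100 MHz = 38100 × 10^-3 GHz = 38.1
  35600 MHz = 35600 × 10^-3 GHz = 35.6
  5600 MHz = 5600 × 10^-3 GHz = 5.6
  8.85 GHz → 8.85
Sum: 38.1 + 35.6 + 5.6 + 8.85 = 88.15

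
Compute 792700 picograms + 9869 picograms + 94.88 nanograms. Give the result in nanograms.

897.449 nanograms

In nanograms:
  792700 picograms = 792700e-3 nanograms = 792.7
  9869 picograms = 9869e-3 nanograms = 9.869
  94.88 nanograms → 94.88
Sum: 792.7 + 9.869 + 94.88 = 897.449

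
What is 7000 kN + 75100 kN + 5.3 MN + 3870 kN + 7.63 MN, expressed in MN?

In MN:
  7000 kN = 7000 × 10⁻³ MN = 7
  75100 kN = 75100 × 10⁻³ MN = 75.1
  5.3 MN → 5.3
  3870 kN = 3870 × 10⁻³ MN = 3.87
  7.63 MN → 7.63
Sum: 7 + 75.1 + 5.3 + 3.87 + 7.63 = 98.9

98.9 MN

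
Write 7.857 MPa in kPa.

7857 kPa

mega = 10⁶, kilo = 10³; factor is 10³.
7.857 × 10³ = 7857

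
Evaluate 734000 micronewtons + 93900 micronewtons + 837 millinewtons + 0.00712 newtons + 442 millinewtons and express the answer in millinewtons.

2114.02 millinewtons

In millinewtons:
  734000 micronewtons = 734000 × 10^-3 millinewtons = 734
  93900 micronewtons = 93900 × 10^-3 millinewtons = 93.9
  837 millinewtons → 837
  0.00712 newtons = 0.00712 × 10^3 millinewtons = 7.12
  442 millinewtons → 442
Sum: 734 + 93.9 + 837 + 7.12 + 442 = 2114.02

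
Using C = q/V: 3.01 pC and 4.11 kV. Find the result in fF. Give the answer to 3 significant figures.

0.732 fF

(3.01e-12) / (4.11e3) = 0.73236e-15 F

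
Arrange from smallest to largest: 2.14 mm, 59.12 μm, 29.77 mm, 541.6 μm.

2.14 mm = 0.00214 m
59.12 μm = 0.00005912 m
29.77 mm = 0.02977 m
541.6 μm = 0.0005416 m

59.12 μm < 541.6 μm < 2.14 mm < 29.77 mm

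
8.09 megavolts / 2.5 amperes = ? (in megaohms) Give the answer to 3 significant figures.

3.24 megaohms

(8.09e6) / (2.5) = 3.236e6 Ω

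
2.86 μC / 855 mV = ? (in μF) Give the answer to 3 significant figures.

(2.86e-6) / (855e-3) = 0.003345e-3 F

3.35 μF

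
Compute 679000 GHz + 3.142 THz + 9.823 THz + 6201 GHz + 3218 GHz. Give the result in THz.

701.384 THz

In THz:
  679000 GHz = 679000 × 10⁻³ THz = 679
  3.142 THz → 3.142
  9.823 THz → 9.823
  6201 GHz = 6201 × 10⁻³ THz = 6.201
  3218 GHz = 3218 × 10⁻³ THz = 3.218
Sum: 679 + 3.142 + 9.823 + 6.201 + 3.218 = 701.384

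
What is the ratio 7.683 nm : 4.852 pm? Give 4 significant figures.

1583

(7.683 × 10^-9) / (4.852 × 10^-12) = 1.5835 × 10^3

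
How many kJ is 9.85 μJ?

micro = 1e-6, kilo = 1e3; factor is 1e-9.
9.85 × 1e-9 = 0.00000000985

0.00000000985 kJ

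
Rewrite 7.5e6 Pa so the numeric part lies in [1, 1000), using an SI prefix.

7.5 MPa

= 7.5e6 Pa; 1e6 is mega.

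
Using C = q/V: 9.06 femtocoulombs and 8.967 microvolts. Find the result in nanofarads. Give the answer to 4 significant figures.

(9.06e-15) / (8.967e-6) = 1.01037e-9 F

1.010 nanofarads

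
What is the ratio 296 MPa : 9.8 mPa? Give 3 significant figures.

30200000000

(296e6) / (9.8e-3) = 30.2e9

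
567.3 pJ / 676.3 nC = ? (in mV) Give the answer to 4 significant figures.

0.8388 mV

(567.3 × 10⁻¹²) / (676.3 × 10⁻⁹) = 0.838829 × 10⁻³ V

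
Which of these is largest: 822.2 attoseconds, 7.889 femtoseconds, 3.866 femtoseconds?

7.889 femtoseconds

822.2 attoseconds = 0.0000000000000008222 seconds
7.889 femtoseconds = 0.000000000000007889 seconds
3.866 femtoseconds = 0.000000000000003866 seconds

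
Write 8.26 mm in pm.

milli = 10⁻³, pico = 10⁻¹²; factor is 10⁹.
8.26 × 10⁹ = 8260000000

8260000000 pm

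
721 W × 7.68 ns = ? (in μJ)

721 × 7.68 × 10⁻⁹ = 5537.28 × 10⁻⁹ J

5.53728 μJ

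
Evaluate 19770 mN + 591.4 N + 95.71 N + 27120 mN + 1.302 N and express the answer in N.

In N:
  19770 mN = 19770 × 10⁻³ N = 19.77
  591.4 N → 591.4
  95.71 N → 95.71
  27120 mN = 27120 × 10⁻³ N = 27.12
  1.302 N → 1.302
Sum: 19.77 + 591.4 + 95.71 + 27.12 + 1.302 = 735.302

735.302 N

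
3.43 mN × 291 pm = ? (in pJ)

3.43 × 10⁻³ × 291 × 10⁻¹² = 998.13 × 10⁻¹⁵ J

0.99813 pJ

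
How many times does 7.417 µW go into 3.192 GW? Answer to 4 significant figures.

430400000000000

(3.192 × 10^9) / (7.417 × 10^-6) = 0.43036 × 10^15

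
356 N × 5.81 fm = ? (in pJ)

2.06836 pJ

356 × 5.81 × 10^-15 = 2068.36 × 10^-15 J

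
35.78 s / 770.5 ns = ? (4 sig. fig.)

46440000

(35.78) / (770.5 × 10⁻⁹) = 0.046437 × 10⁹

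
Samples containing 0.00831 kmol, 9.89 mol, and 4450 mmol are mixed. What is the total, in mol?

In mol:
  0.00831 kmol = 0.00831 × 10^3 mol = 8.31
  9.89 mol → 9.89
  4450 mmol = 4450 × 10^-3 mol = 4.45
Sum: 8.31 + 9.89 + 4.45 = 22.65

22.65 mol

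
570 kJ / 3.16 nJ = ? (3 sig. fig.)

(570e3) / (3.16e-9) = 180.4e12

180000000000000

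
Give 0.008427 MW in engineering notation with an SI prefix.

8.427 kW

= 8.427 × 10³ W; 10³ is kilo.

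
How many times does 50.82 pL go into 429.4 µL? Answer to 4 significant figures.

8449000

(429.4 × 10^-6) / (50.82 × 10^-12) = 8.4494 × 10^6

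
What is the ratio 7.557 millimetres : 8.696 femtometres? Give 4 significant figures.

(7.557 × 10^-3) / (8.696 × 10^-15) = 0.86902 × 10^12

869000000000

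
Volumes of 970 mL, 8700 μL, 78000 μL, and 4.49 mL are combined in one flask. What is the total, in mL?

In mL:
  970 mL → 970
  8700 μL = 8700 × 10⁻³ mL = 8.7
  78000 μL = 78000 × 10⁻³ mL = 78
  4.49 mL → 4.49
Sum: 970 + 8.7 + 78 + 4.49 = 1061.19

1061.19 mL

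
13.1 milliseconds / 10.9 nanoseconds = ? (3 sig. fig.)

(13.1 × 10^-3) / (10.9 × 10^-9) = 1.202 × 10^6

1200000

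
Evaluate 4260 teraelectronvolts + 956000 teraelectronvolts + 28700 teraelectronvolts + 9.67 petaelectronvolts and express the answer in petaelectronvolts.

998.63 petaelectronvolts

In petaelectronvolts:
  4260 teraelectronvolts = 4260e-3 petaelectronvolts = 4.26
  956000 teraelectronvolts = 956000e-3 petaelectronvolts = 956
  28700 teraelectronvolts = 28700e-3 petaelectronvolts = 28.7
  9.67 petaelectronvolts → 9.67
Sum: 4.26 + 956 + 28.7 + 9.67 = 998.63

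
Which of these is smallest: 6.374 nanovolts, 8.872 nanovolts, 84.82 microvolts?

6.374 nanovolts = 0.000000006374 volts
8.872 nanovolts = 0.000000008872 volts
84.82 microvolts = 0.00008482 volts

6.374 nanovolts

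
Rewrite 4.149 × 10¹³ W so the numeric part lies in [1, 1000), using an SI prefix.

41.49 TW

= 41.49 × 10¹² W; 10¹² is tera.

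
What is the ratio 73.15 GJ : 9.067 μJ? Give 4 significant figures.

(73.15 × 10⁹) / (9.067 × 10⁻⁶) = 8.0677 × 10¹⁵

8068000000000000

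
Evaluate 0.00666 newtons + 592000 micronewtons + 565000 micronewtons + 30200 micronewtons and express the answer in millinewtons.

In millinewtons:
  0.00666 newtons = 0.00666 × 10^3 millinewtons = 6.66
  592000 micronewtons = 592000 × 10^-3 millinewtons = 592
  565000 micronewtons = 565000 × 10^-3 millinewtons = 565
  30200 micronewtons = 30200 × 10^-3 millinewtons = 30.2
Sum: 6.66 + 592 + 565 + 30.2 = 1193.86

1193.86 millinewtons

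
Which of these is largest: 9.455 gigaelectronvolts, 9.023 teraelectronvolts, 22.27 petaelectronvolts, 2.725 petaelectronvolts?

22.27 petaelectronvolts

9.455 gigaelectronvolts = 9455000000 electronvolts
9.023 teraelectronvolts = 9023000000000 electronvolts
22.27 petaelectronvolts = 22270000000000000 electronvolts
2.725 petaelectronvolts = 2725000000000000 electronvolts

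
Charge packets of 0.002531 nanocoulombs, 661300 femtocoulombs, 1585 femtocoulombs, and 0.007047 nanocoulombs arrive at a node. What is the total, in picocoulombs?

672.463 picocoulombs

In picocoulombs:
  0.002531 nanocoulombs = 0.002531 × 10^3 picocoulombs = 2.531
  661300 femtocoulombs = 661300 × 10^-3 picocoulombs = 661.3
  1585 femtocoulombs = 1585 × 10^-3 picocoulombs = 1.585
  0.007047 nanocoulombs = 0.007047 × 10^3 picocoulombs = 7.047
Sum: 2.531 + 661.3 + 1.585 + 7.047 = 672.463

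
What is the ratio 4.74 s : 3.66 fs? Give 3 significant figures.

(4.74) / (3.66 × 10⁻¹⁵) = 1.295 × 10¹⁵

1300000000000000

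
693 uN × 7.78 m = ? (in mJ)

5.39154 mJ

693 × 10⁻⁶ × 7.78 = 5391.54 × 10⁻⁶ J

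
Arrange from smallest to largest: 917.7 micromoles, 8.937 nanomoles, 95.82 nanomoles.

917.7 micromoles = 0.0009177 moles
8.937 nanomoles = 0.000000008937 moles
95.82 nanomoles = 0.00000009582 moles

8.937 nanomoles < 95.82 nanomoles < 917.7 micromoles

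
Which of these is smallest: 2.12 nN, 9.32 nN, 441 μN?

2.12 nN

2.12 nN = 0.00000000212 N
9.32 nN = 0.00000000932 N
441 μN = 0.000441 N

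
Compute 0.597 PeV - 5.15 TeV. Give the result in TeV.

In TeV:
  0.597 PeV = 0.597 × 10^3 TeV = 597
  5.15 TeV → 5.15
Difference: 597 - 5.15 = 591.85

591.85 TeV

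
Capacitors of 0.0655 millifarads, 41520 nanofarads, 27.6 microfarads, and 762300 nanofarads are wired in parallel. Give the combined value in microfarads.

In microfarads:
  0.0655 millifarads = 0.0655 × 10^3 microfarads = 65.5
  41520 nanofarads = 41520 × 10^-3 microfarads = 41.52
  27.6 microfarads → 27.6
  762300 nanofarads = 762300 × 10^-3 microfarads = 762.3
Sum: 65.5 + 41.52 + 27.6 + 762.3 = 896.92

896.92 microfarads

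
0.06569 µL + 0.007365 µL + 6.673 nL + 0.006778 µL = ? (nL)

In nL:
  0.06569 µL = 0.06569 × 10³ nL = 65.69
  0.007365 µL = 0.007365 × 10³ nL = 7.365
  6.673 nL → 6.673
  0.006778 µL = 0.006778 × 10³ nL = 6.778
Sum: 65.69 + 7.365 + 6.673 + 6.778 = 86.506

86.506 nL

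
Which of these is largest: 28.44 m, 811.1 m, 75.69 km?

28.44 m = 28.44 m
811.1 m = 811.1 m
75.69 km = 75690 m

75.69 km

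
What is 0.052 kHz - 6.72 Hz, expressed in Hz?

45.28 Hz

In Hz:
  0.052 kHz = 0.052e3 Hz = 52
  6.72 Hz → 6.72
Difference: 52 - 6.72 = 45.28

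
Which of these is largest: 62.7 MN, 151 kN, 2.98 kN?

62.7 MN

62.7 MN = 62700000 N
151 kN = 151000 N
2.98 kN = 2980 N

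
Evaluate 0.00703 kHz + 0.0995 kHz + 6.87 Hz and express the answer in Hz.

113.4 Hz

In Hz:
  0.00703 kHz = 0.00703e3 Hz = 7.03
  0.0995 kHz = 0.0995e3 Hz = 99.5
  6.87 Hz → 6.87
Sum: 7.03 + 99.5 + 6.87 = 113.4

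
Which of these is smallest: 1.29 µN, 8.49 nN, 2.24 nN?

2.24 nN

1.29 µN = 0.00000129 N
8.49 nN = 0.00000000849 N
2.24 nN = 0.00000000224 N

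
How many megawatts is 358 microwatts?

micro = 10⁻⁶, mega = 10⁶; factor is 10⁻¹².
358 × 10⁻¹² = 0.000000000358

0.000000000358 megawatts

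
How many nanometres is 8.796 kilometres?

8796000000000 nanometres

kilo = 1e3, nano = 1e-9; factor is 1e12.
8.796 × 1e12 = 8796000000000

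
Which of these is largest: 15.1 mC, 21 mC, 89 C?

15.1 mC = 0.0151 C
21 mC = 0.021 C
89 C = 89 C

89 C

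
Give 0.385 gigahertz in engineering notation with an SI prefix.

= 385 × 10^6 hertz; 10^6 is mega.

385 megahertz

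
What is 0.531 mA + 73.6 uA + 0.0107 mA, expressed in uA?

In uA:
  0.531 mA = 0.531 × 10^3 uA = 531
  73.6 uA → 73.6
  0.0107 mA = 0.0107 × 10^3 uA = 10.7
Sum: 531 + 73.6 + 10.7 = 615.3

615.3 uA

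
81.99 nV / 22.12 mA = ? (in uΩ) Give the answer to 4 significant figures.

(81.99e-9) / (22.12e-3) = 3.7066e-6 Ω

3.707 uΩ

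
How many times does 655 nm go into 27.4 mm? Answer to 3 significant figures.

41800

(27.4e-3) / (655e-9) = 0.04183e6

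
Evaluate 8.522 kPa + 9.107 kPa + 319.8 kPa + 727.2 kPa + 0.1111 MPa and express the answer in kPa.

In kPa:
  8.522 kPa → 8.522
  9.107 kPa → 9.107
  319.8 kPa → 319.8
  727.2 kPa → 727.2
  0.1111 MPa = 0.1111e3 kPa = 111.1
Sum: 8.522 + 9.107 + 319.8 + 727.2 + 111.1 = 1175.729

1175.729 kPa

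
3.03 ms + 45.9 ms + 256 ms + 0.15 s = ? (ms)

In ms:
  3.03 ms → 3.03
  45.9 ms → 45.9
  256 ms → 256
  0.15 s = 0.15e3 ms = 150
Sum: 3.03 + 45.9 + 256 + 150 = 454.93

454.93 ms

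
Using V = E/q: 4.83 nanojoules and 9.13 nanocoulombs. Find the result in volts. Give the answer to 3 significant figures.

0.529 volts

(4.83 × 10^-9) / (9.13 × 10^-9) = 0.52903 V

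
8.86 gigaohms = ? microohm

8860000000000000 microohms

giga = 1e9, micro = 1e-6; factor is 1e15.
8.86 × 1e15 = 8860000000000000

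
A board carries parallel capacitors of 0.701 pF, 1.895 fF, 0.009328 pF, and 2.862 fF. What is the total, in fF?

715.085 fF

In fF:
  0.701 pF = 0.701e3 fF = 701
  1.895 fF → 1.895
  0.009328 pF = 0.009328e3 fF = 9.328
  2.862 fF → 2.862
Sum: 701 + 1.895 + 9.328 + 2.862 = 715.085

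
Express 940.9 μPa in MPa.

0.0000000009409 MPa

micro = 10⁻⁶, mega = 10⁶; factor is 10⁻¹².
940.9 × 10⁻¹² = 0.0000000009409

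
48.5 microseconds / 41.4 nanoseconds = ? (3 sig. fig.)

1170

(48.5 × 10^-6) / (41.4 × 10^-9) = 1.171 × 10^3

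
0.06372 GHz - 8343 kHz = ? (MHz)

55.377 MHz

In MHz:
  0.06372 GHz = 0.06372 × 10³ MHz = 63.72
  8343 kHz = 8343 × 10⁻³ MHz = 8.343
Difference: 63.72 - 8.343 = 55.377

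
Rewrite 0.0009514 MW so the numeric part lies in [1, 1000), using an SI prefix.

= 951.4 W; mantissa already in [1, 1000).

951.4 W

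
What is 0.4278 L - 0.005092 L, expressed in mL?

In mL:
  0.4278 L = 0.4278e3 mL = 427.8
  0.005092 L = 0.005092e3 mL = 5.092
Difference: 427.8 - 5.092 = 422.708

422.708 mL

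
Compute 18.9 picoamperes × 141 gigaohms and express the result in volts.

2.6649 volts

18.9 × 10^-12 × 141 × 10^9 = 2664.9 × 10^-3 V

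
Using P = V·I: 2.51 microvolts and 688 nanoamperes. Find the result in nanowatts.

2.51e-6 × 688e-9 = 1726.88e-15 W

0.00172688 nanowatts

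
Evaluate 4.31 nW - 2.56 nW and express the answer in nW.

In nW:
  4.31 nW → 4.31
  2.56 nW → 2.56
Difference: 4.31 - 2.56 = 1.75

1.75 nW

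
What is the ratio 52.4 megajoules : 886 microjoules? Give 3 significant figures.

(52.4 × 10^6) / (886 × 10^-6) = 0.05914 × 10^12

59100000000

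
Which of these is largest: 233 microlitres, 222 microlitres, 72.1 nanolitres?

233 microlitres = 0.000233 litres
222 microlitres = 0.000222 litres
72.1 nanolitres = 0.0000000721 litres

233 microlitres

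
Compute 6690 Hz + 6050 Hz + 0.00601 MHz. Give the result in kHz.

18.75 kHz

In kHz:
  6690 Hz = 6690 × 10⁻³ kHz = 6.69
  6050 Hz = 6050 × 10⁻³ kHz = 6.05
  0.00601 MHz = 0.00601 × 10³ kHz = 6.01
Sum: 6.69 + 6.05 + 6.01 = 18.75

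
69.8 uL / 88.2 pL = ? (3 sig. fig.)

(69.8e-6) / (88.2e-12) = 0.7914e6

791000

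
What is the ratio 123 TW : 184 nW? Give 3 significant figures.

(123 × 10¹²) / (184 × 10⁻⁹) = 0.6685 × 10²¹

668000000000000000000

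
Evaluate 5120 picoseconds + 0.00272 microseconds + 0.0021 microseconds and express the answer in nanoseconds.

In nanoseconds:
  5120 picoseconds = 5120e-3 nanoseconds = 5.12
  0.00272 microseconds = 0.00272e3 nanoseconds = 2.72
  0.0021 microseconds = 0.0021e3 nanoseconds = 2.1
Sum: 5.12 + 2.72 + 2.1 = 9.94

9.94 nanoseconds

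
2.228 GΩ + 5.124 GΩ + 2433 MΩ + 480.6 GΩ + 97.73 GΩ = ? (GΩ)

588.115 GΩ

In GΩ:
  2.228 GΩ → 2.228
  5.124 GΩ → 5.124
  2433 MΩ = 2433e-3 GΩ = 2.433
  480.6 GΩ → 480.6
  97.73 GΩ → 97.73
Sum: 2.228 + 5.124 + 2.433 + 480.6 + 97.73 = 588.115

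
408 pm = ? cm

0.0000000408 cm

pico = 10^-12, centi = 10^-2; factor is 10^-10.
408 × 10^-10 = 0.0000000408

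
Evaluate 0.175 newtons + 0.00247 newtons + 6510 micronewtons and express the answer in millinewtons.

In millinewtons:
  0.175 newtons = 0.175e3 millinewtons = 175
  0.00247 newtons = 0.00247e3 millinewtons = 2.47
  6510 micronewtons = 6510e-3 millinewtons = 6.51
Sum: 175 + 2.47 + 6.51 = 183.98

183.98 millinewtons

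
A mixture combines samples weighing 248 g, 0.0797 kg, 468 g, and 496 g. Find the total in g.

In g:
  248 g → 248
  0.0797 kg = 0.0797 × 10^3 g = 79.7
  468 g → 468
  496 g → 496
Sum: 248 + 79.7 + 468 + 496 = 1291.7

1291.7 g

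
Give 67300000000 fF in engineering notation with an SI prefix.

= 67.3 × 10^-6 F; 10^-6 is micro.

67.3 µF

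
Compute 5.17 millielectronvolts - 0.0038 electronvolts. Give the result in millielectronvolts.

In millielectronvolts:
  5.17 millielectronvolts → 5.17
  0.0038 electronvolts = 0.0038e3 millielectronvolts = 3.8
Difference: 5.17 - 3.8 = 1.37

1.37 millielectronvolts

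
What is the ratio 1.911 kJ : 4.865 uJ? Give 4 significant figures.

(1.911 × 10^3) / (4.865 × 10^-6) = 0.39281 × 10^9

392800000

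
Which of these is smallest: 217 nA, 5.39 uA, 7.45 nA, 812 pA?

812 pA

217 nA = 0.000000217 A
5.39 uA = 0.00000539 A
7.45 nA = 0.00000000745 A
812 pA = 0.000000000812 A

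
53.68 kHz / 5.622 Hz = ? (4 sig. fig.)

(53.68e3) / (5.622) = 9.5482e3

9548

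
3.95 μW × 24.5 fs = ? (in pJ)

0.000000096775 pJ

3.95 × 10⁻⁶ × 24.5 × 10⁻¹⁵ = 96.775 × 10⁻²¹ J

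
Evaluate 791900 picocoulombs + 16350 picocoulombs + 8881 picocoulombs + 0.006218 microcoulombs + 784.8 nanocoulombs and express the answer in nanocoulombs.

In nanocoulombs:
  791900 picocoulombs = 791900 × 10^-3 nanocoulombs = 791.9
  16350 picocoulombs = 16350 × 10^-3 nanocoulombs = 16.35
  8881 picocoulombs = 8881 × 10^-3 nanocoulombs = 8.881
  0.006218 microcoulombs = 0.006218 × 10^3 nanocoulombs = 6.218
  784.8 nanocoulombs → 784.8
Sum: 791.9 + 16.35 + 8.881 + 6.218 + 784.8 = 1608.149

1608.149 nanocoulombs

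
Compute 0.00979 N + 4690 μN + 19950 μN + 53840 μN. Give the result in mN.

In mN:
  0.00979 N = 0.00979e3 mN = 9.79
  4690 μN = 4690e-3 mN = 4.69
  19950 μN = 19950e-3 mN = 19.95
  53840 μN = 53840e-3 mN = 53.84
Sum: 9.79 + 4.69 + 19.95 + 53.84 = 88.27

88.27 mN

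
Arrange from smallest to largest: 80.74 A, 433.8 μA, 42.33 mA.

80.74 A = 80.74 A
433.8 μA = 0.0004338 A
42.33 mA = 0.04233 A

433.8 μA < 42.33 mA < 80.74 A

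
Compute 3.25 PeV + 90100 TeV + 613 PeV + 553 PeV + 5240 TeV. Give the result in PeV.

1264.59 PeV

In PeV:
  3.25 PeV → 3.25
  90100 TeV = 90100 × 10^-3 PeV = 90.1
  613 PeV → 613
  553 PeV → 553
  5240 TeV = 5240 × 10^-3 PeV = 5.24
Sum: 3.25 + 90.1 + 613 + 553 + 5.24 = 1264.59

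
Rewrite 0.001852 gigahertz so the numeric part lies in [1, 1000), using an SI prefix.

1.852 megahertz

= 1.852e6 hertz; 1e6 is mega.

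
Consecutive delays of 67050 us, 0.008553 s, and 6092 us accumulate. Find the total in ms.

81.695 ms

In ms:
  67050 us = 67050e-3 ms = 67.05
  0.008553 s = 0.008553e3 ms = 8.553
  6092 us = 6092e-3 ms = 6.092
Sum: 67.05 + 8.553 + 6.092 = 81.695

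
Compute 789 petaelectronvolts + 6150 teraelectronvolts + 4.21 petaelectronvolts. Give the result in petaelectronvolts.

799.36 petaelectronvolts

In petaelectronvolts:
  789 petaelectronvolts → 789
  6150 teraelectronvolts = 6150 × 10⁻³ petaelectronvolts = 6.15
  4.21 petaelectronvolts → 4.21
Sum: 789 + 6.15 + 4.21 = 799.36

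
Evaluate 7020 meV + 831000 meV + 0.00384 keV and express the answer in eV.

841.86 eV

In eV:
  7020 meV = 7020e-3 eV = 7.02
  831000 meV = 831000e-3 eV = 831
  0.00384 keV = 0.00384e3 eV = 3.84
Sum: 7.02 + 831 + 3.84 = 841.86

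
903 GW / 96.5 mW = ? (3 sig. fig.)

(903 × 10^9) / (96.5 × 10^-3) = 9.358 × 10^12

9360000000000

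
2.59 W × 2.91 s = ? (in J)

2.59 × 2.91 = 7.5369 J

7.5369 J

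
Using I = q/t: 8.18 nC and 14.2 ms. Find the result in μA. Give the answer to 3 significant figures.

0.576 μA

(8.18 × 10^-9) / (14.2 × 10^-3) = 0.57606 × 10^-6 A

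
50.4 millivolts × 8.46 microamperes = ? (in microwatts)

0.426384 microwatts

50.4 × 10⁻³ × 8.46 × 10⁻⁶ = 426.384 × 10⁻⁹ W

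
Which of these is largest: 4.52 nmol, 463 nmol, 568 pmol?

4.52 nmol = 0.00000000452 mol
463 nmol = 0.000000463 mol
568 pmol = 0.000000000568 mol

463 nmol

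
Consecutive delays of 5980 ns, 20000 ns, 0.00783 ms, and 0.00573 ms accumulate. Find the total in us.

39.54 us

In us:
  5980 ns = 5980e-3 us = 5.98
  20000 ns = 20000e-3 us = 20
  0.00783 ms = 0.00783e3 us = 7.83
  0.00573 ms = 0.00573e3 us = 5.73
Sum: 5.98 + 20 + 7.83 + 5.73 = 39.54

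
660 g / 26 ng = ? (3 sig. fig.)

25400000000

(660) / (26e-9) = 25.38e9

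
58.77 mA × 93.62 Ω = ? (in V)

5.5020474 V

58.77 × 10⁻³ × 93.62 = 5502.0474 × 10⁻³ V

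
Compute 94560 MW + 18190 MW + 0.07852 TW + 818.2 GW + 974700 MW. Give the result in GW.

In GW:
  94560 MW = 94560e-3 GW = 94.56
  18190 MW = 18190e-3 GW = 18.19
  0.07852 TW = 0.07852e3 GW = 78.52
  818.2 GW → 818.2
  974700 MW = 974700e-3 GW = 974.7
Sum: 94.56 + 18.19 + 78.52 + 818.2 + 974.7 = 1984.17

1984.17 GW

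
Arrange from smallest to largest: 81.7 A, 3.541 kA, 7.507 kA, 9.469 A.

81.7 A = 81.7 A
3.541 kA = 3541 A
7.507 kA = 7507 A
9.469 A = 9.469 A

9.469 A < 81.7 A < 3.541 kA < 7.507 kA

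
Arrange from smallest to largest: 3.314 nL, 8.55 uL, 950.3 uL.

3.314 nL < 8.55 uL < 950.3 uL

3.314 nL = 0.000000003314 L
8.55 uL = 0.00000855 L
950.3 uL = 0.0009503 L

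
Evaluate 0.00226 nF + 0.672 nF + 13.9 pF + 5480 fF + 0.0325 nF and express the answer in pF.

In pF:
  0.00226 nF = 0.00226 × 10³ pF = 2.26
  0.672 nF = 0.672 × 10³ pF = 672
  13.9 pF → 13.9
  5480 fF = 5480 × 10⁻³ pF = 5.48
  0.0325 nF = 0.0325 × 10³ pF = 32.5
Sum: 2.26 + 672 + 13.9 + 5.48 + 32.5 = 726.14

726.14 pF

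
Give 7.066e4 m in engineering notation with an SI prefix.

70.66 km

= 70.66e3 m; 1e3 is kilo.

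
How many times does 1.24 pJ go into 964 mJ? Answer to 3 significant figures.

(964 × 10^-3) / (1.24 × 10^-12) = 777.4 × 10^9

777000000000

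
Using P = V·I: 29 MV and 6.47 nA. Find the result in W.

29e6 × 6.47e-9 = 187.63e-3 W

0.18763 W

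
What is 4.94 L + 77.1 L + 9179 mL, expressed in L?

In L:
  4.94 L → 4.94
  77.1 L → 77.1
  9179 mL = 9179e-3 L = 9.179
Sum: 4.94 + 77.1 + 9.179 = 91.219

91.219 L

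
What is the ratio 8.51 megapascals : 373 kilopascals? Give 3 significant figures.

22.8

(8.51 × 10⁶) / (373 × 10³) = 0.02282 × 10³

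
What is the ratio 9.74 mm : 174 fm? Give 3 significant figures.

(9.74 × 10⁻³) / (174 × 10⁻¹⁵) = 0.05598 × 10¹²

56000000000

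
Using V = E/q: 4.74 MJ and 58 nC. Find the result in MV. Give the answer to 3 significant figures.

(4.74e6) / (58e-9) = 0.081724e15 V

81700000 MV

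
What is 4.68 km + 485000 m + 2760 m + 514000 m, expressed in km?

In km:
  4.68 km → 4.68
  485000 m = 485000e-3 km = 485
  2760 m = 2760e-3 km = 2.76
  514000 m = 514000e-3 km = 514
Sum: 4.68 + 485 + 2.76 + 514 = 1006.44

1006.44 km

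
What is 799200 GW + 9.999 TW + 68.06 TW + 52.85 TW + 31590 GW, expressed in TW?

In TW:
  799200 GW = 799200e-3 TW = 799.2
  9.999 TW → 9.999
  68.06 TW → 68.06
  52.85 TW → 52.85
  31590 GW = 31590e-3 TW = 31.59
Sum: 799.2 + 9.999 + 68.06 + 52.85 + 31.59 = 961.699

961.699 TW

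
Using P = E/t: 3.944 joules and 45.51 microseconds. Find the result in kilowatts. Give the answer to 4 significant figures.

(3.944) / (45.51e-6) = 0.0866623e6 W

86.66 kilowatts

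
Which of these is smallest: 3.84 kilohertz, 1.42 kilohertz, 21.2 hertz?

21.2 hertz

3.84 kilohertz = 3840 hertz
1.42 kilohertz = 1420 hertz
21.2 hertz = 21.2 hertz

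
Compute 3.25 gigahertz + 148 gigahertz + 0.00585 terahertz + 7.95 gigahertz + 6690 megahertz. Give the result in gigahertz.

171.74 gigahertz

In gigahertz:
  3.25 gigahertz → 3.25
  148 gigahertz → 148
  0.00585 terahertz = 0.00585 × 10^3 gigahertz = 5.85
  7.95 gigahertz → 7.95
  6690 megahertz = 6690 × 10^-3 gigahertz = 6.69
Sum: 3.25 + 148 + 5.85 + 7.95 + 6.69 = 171.74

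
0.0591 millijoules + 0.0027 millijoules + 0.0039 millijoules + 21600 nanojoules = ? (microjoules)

In microjoules:
  0.0591 millijoules = 0.0591 × 10³ microjoules = 59.1
  0.0027 millijoules = 0.0027 × 10³ microjoules = 2.7
  0.0039 millijoules = 0.0039 × 10³ microjoules = 3.9
  21600 nanojoules = 21600 × 10⁻³ microjoules = 21.6
Sum: 59.1 + 2.7 + 3.9 + 21.6 = 87.3

87.3 microjoules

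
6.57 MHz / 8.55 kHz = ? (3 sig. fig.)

(6.57e6) / (8.55e3) = 0.7684e3

768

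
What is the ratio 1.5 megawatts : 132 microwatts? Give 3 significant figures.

(1.5 × 10^6) / (132 × 10^-6) = 0.01136 × 10^12

11400000000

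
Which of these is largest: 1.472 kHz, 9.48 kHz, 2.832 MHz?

2.832 MHz

1.472 kHz = 1472 Hz
9.48 kHz = 9480 Hz
2.832 MHz = 2832000 Hz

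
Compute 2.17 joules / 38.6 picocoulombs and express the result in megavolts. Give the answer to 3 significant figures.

(2.17) / (38.6e-12) = 0.056218e12 V

56200 megavolts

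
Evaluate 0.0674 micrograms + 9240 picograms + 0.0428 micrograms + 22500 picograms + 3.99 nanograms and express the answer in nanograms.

In nanograms:
  0.0674 micrograms = 0.0674 × 10^3 nanograms = 67.4
  9240 picograms = 9240 × 10^-3 nanograms = 9.24
  0.0428 micrograms = 0.0428 × 10^3 nanograms = 42.8
  22500 picograms = 22500 × 10^-3 nanograms = 22.5
  3.99 nanograms → 3.99
Sum: 67.4 + 9.24 + 42.8 + 22.5 + 3.99 = 145.93

145.93 nanograms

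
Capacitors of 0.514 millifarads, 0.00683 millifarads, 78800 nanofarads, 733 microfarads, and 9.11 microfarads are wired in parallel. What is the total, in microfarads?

In microfarads:
  0.514 millifarads = 0.514e3 microfarads = 514
  0.00683 millifarads = 0.00683e3 microfarads = 6.83
  78800 nanofarads = 78800e-3 microfarads = 78.8
  733 microfarads → 733
  9.11 microfarads → 9.11
Sum: 514 + 6.83 + 78.8 + 733 + 9.11 = 1341.74

1341.74 microfarads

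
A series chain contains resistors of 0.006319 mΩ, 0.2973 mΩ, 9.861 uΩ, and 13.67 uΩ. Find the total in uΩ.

327.15 uΩ

In uΩ:
  0.006319 mΩ = 0.006319 × 10³ uΩ = 6.319
  0.2973 mΩ = 0.2973 × 10³ uΩ = 297.3
  9.861 uΩ → 9.861
  13.67 uΩ → 13.67
Sum: 6.319 + 297.3 + 9.861 + 13.67 = 327.15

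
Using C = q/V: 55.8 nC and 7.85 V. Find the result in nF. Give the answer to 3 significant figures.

7.11 nF

(55.8e-9) / (7.85) = 7.1083e-9 F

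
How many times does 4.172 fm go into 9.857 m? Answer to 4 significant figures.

(9.857) / (4.172e-15) = 2.3627e15

2363000000000000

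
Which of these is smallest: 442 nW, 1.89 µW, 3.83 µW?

442 nW = 0.000000442 W
1.89 µW = 0.00000189 W
3.83 µW = 0.00000383 W

442 nW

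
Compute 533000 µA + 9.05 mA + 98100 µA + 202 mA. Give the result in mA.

842.15 mA

In mA:
  533000 µA = 533000 × 10⁻³ mA = 533
  9.05 mA → 9.05
  98100 µA = 98100 × 10⁻³ mA = 98.1
  202 mA → 202
Sum: 533 + 9.05 + 98.1 + 202 = 842.15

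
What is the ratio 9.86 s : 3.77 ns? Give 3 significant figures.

(9.86) / (3.77 × 10^-9) = 2.615 × 10^9

2620000000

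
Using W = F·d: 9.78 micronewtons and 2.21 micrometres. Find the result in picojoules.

21.6138 picojoules

9.78e-6 × 2.21e-6 = 21.6138e-12 J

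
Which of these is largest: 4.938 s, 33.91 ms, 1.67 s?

4.938 s

4.938 s = 4.938 s
33.91 ms = 0.03391 s
1.67 s = 1.67 s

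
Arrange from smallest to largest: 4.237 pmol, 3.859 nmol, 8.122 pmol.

4.237 pmol < 8.122 pmol < 3.859 nmol

4.237 pmol = 0.000000000004237 mol
3.859 nmol = 0.000000003859 mol
8.122 pmol = 0.000000000008122 mol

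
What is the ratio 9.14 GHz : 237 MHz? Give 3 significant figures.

38.6

(9.14 × 10⁹) / (237 × 10⁶) = 0.03857 × 10³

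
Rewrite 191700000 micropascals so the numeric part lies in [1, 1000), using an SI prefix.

191.7 pascals

= 191.7 pascals; mantissa already in [1, 1000).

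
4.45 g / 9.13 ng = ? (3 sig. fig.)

487000000

(4.45) / (9.13e-9) = 0.4874e9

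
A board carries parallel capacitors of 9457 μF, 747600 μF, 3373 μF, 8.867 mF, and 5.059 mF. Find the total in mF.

774.356 mF

In mF:
  9457 μF = 9457 × 10⁻³ mF = 9.457
  747600 μF = 747600 × 10⁻³ mF = 747.6
  3373 μF = 3373 × 10⁻³ mF = 3.373
  8.867 mF → 8.867
  5.059 mF → 5.059
Sum: 9.457 + 747.6 + 3.373 + 8.867 + 5.059 = 774.356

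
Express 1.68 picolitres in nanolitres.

0.00168 nanolitres

pico = 1e-12, nano = 1e-9; factor is 1e-3.
1.68 × 1e-3 = 0.00168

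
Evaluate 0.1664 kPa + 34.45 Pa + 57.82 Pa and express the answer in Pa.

In Pa:
  0.1664 kPa = 0.1664e3 Pa = 166.4
  34.45 Pa → 34.45
  57.82 Pa → 57.82
Sum: 166.4 + 34.45 + 57.82 = 258.67

258.67 Pa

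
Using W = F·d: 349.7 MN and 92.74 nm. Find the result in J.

349.7 × 10⁶ × 92.74 × 10⁻⁹ = 32431.178 × 10⁻³ J

32.431178 J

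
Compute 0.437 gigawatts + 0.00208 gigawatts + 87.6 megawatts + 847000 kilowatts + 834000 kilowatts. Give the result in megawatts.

In megawatts:
  0.437 gigawatts = 0.437 × 10³ megawatts = 437
  0.00208 gigawatts = 0.00208 × 10³ megawatts = 2.08
  87.6 megawatts → 87.6
  847000 kilowatts = 847000 × 10⁻³ megawatts = 847
  834000 kilowatts = 834000 × 10⁻³ megawatts = 834
Sum: 437 + 2.08 + 87.6 + 847 + 834 = 2207.68

2207.68 megawatts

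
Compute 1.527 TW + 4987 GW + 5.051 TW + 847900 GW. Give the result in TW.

In TW:
  1.527 TW → 1.527
  4987 GW = 4987 × 10⁻³ TW = 4.987
  5.051 TW → 5.051
  847900 GW = 847900 × 10⁻³ TW = 847.9
Sum: 1.527 + 4.987 + 5.051 + 847.9 = 859.465

859.465 TW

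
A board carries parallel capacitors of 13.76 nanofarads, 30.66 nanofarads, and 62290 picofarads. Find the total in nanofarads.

In nanofarads:
  13.76 nanofarads → 13.76
  30.66 nanofarads → 30.66
  62290 picofarads = 62290e-3 nanofarads = 62.29
Sum: 13.76 + 30.66 + 62.29 = 106.71

106.71 nanofarads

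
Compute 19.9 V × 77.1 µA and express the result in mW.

1.53429 mW

19.9 × 77.1e-6 = 1534.29e-6 W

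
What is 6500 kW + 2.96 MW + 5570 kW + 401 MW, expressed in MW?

416.03 MW

In MW:
  6500 kW = 6500e-3 MW = 6.5
  2.96 MW → 2.96
  5570 kW = 5570e-3 MW = 5.57
  401 MW → 401
Sum: 6.5 + 2.96 + 5.57 + 401 = 416.03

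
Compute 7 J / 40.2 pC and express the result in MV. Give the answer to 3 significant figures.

174000 MV

(7) / (40.2 × 10⁻¹²) = 0.17413 × 10¹² V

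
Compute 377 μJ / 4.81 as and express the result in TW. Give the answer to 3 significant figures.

78.4 TW

(377e-6) / (4.81e-18) = 78.378e12 W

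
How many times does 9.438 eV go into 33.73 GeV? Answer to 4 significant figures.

(33.73 × 10^9) / (9.438) = 3.5739 × 10^9

3574000000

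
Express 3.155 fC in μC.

0.000000003155 μC

femto = 1e-15, micro = 1e-6; factor is 1e-9.
3.155 × 1e-9 = 0.000000003155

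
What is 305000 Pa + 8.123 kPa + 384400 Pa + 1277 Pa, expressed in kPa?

698.8 kPa

In kPa:
  305000 Pa = 305000e-3 kPa = 305
  8.123 kPa → 8.123
  384400 Pa = 384400e-3 kPa = 384.4
  1277 Pa = 1277e-3 kPa = 1.277
Sum: 305 + 8.123 + 384.4 + 1.277 = 698.8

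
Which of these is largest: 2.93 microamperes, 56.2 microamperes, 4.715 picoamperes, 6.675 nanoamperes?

56.2 microamperes

2.93 microamperes = 0.00000293 amperes
56.2 microamperes = 0.0000562 amperes
4.715 picoamperes = 0.000000000004715 amperes
6.675 nanoamperes = 0.000000006675 amperes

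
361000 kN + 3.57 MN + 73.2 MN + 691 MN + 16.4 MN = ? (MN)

1145.17 MN

In MN:
  361000 kN = 361000 × 10^-3 MN = 361
  3.57 MN → 3.57
  73.2 MN → 73.2
  691 MN → 691
  16.4 MN → 16.4
Sum: 361 + 3.57 + 73.2 + 691 + 16.4 = 1145.17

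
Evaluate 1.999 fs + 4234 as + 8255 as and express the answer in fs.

In fs:
  1.999 fs → 1.999
  4234 as = 4234 × 10⁻³ fs = 4.234
  8255 as = 8255 × 10⁻³ fs = 8.255
Sum: 1.999 + 4.234 + 8.255 = 14.488

14.488 fs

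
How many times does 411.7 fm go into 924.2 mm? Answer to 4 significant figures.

(924.2 × 10^-3) / (411.7 × 10^-15) = 2.2448 × 10^12

2245000000000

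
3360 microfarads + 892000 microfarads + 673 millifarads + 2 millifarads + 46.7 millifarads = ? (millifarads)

1617.06 millifarads

In millifarads:
  3360 microfarads = 3360 × 10⁻³ millifarads = 3.36
  892000 microfarads = 892000 × 10⁻³ millifarads = 892
  673 millifarads → 673
  2 millifarads → 2
  46.7 millifarads → 46.7
Sum: 3.36 + 892 + 673 + 2 + 46.7 = 1617.06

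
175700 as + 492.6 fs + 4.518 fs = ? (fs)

672.818 fs

In fs:
  175700 as = 175700 × 10⁻³ fs = 175.7
  492.6 fs → 492.6
  4.518 fs → 4.518
Sum: 175.7 + 492.6 + 4.518 = 672.818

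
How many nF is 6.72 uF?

6720 nF

micro = 10^-6, nano = 10^-9; factor is 10^3.
6.72 × 10^3 = 6720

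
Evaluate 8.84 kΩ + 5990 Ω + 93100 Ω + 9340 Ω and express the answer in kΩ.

In kΩ:
  8.84 kΩ → 8.84
  5990 Ω = 5990e-3 kΩ = 5.99
  93100 Ω = 93100e-3 kΩ = 93.1
  9340 Ω = 9340e-3 kΩ = 9.34
Sum: 8.84 + 5.99 + 93.1 + 9.34 = 117.27

117.27 kΩ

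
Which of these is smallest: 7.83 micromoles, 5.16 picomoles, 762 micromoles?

5.16 picomoles

7.83 micromoles = 0.00000783 moles
5.16 picomoles = 0.00000000000516 moles
762 micromoles = 0.000762 moles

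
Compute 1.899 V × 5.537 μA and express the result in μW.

10.514763 μW

1.899 × 5.537 × 10⁻⁶ = 10.514763 × 10⁻⁶ W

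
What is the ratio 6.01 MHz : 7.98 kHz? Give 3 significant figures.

753

(6.01 × 10⁶) / (7.98 × 10³) = 0.7531 × 10³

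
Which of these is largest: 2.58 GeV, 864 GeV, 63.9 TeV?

63.9 TeV

2.58 GeV = 2580000000 eV
864 GeV = 864000000000 eV
63.9 TeV = 63900000000000 eV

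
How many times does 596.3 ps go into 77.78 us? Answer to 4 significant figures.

(77.78e-6) / (596.3e-12) = 0.13044e6

130400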